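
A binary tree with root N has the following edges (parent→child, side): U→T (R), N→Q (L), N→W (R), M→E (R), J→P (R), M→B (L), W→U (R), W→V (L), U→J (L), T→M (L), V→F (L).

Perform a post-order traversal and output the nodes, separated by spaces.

Post-order visits the left subtree, then the right subtree, then the node.
At N: go left to Q.
  Q is a leaf — visit Q.
At N: go right to W.
  At W: go left to V.
    At V: go left to F.
      F is a leaf — visit F.
    At V: no right child.
    Visit V.
  At W: go right to U.
    At U: go left to J.
      At J: no left child.
      At J: go right to P.
        P is a leaf — visit P.
      Visit J.
    At U: go right to T.
      At T: go left to M.
        At M: go left to B.
          B is a leaf — visit B.
        At M: go right to E.
          E is a leaf — visit E.
        Visit M.
      At T: no right child.
      Visit T.
    Visit U.
  Visit W.
Visit N.

Q F V P J B E M T U W N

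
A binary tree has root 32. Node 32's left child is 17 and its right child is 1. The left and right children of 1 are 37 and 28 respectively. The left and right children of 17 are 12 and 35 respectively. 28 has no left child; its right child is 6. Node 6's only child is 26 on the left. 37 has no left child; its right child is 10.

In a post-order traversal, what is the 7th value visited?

6

Post-order visits the left subtree, then the right subtree, then the node.
At 32: go left to 17.
  At 17: go left to 12.
    12 is a leaf — visit 12.
  At 17: go right to 35.
    35 is a leaf — visit 35.
  Visit 17.
At 32: go right to 1.
  At 1: go left to 37.
    At 37: no left child.
    At 37: go right to 10.
      10 is a leaf — visit 10.
    Visit 37.
  At 1: go right to 28.
    At 28: no left child.
    At 28: go right to 6.
      At 6: go left to 26.
        26 is a leaf — visit 26.
      At 6: no right child.
      Visit 6.
    Visit 28.
  Visit 1.
Visit 32.
Full post-order sequence: 12, 35, 17, 10, 37, 26, 6, 28, 1, 32.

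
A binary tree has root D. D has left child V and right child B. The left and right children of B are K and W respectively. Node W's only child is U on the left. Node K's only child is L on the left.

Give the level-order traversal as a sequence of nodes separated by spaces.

Level-order visits nodes level by level from the root, left to right within each level.
Level 0: D
Level 1: V, B
Level 2: K, W
Level 3: L, U

D V B K W L U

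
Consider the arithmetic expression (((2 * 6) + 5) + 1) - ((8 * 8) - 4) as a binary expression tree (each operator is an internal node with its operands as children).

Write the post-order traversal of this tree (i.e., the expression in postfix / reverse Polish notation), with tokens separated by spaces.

2 6 * 5 + 1 + 8 8 * 4 - -

Post-order on an expression tree gives postfix notation: for each operator, emit left operand, right operand, then the operator.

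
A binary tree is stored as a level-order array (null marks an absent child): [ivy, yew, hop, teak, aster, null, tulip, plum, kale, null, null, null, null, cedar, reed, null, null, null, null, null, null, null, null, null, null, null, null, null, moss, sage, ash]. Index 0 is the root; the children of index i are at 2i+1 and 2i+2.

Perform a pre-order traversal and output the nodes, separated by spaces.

Pre-order visits the node, then its left subtree, then its right subtree.
Visit ivy.
At ivy: go left to yew.
  Visit yew.
  At yew: go left to teak.
    Visit teak.
    At teak: go left to plum.
      plum is a leaf — visit plum.
    At teak: go right to kale.
      kale is a leaf — visit kale.
  At yew: go right to aster.
    aster is a leaf — visit aster.
At ivy: go right to hop.
  Visit hop.
  At hop: no left child.
  At hop: go right to tulip.
    Visit tulip.
    At tulip: go left to cedar.
      Visit cedar.
      At cedar: no left child.
      At cedar: go right to moss.
        moss is a leaf — visit moss.
    At tulip: go right to reed.
      Visit reed.
      At reed: go left to sage.
        sage is a leaf — visit sage.
      At reed: go right to ash.
        ash is a leaf — visit ash.

ivy yew teak plum kale aster hop tulip cedar moss reed sage ash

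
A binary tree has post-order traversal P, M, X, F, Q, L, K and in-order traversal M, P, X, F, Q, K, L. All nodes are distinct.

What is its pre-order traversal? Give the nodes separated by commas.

K, Q, F, X, M, P, L

The last element of post-order is the root; it splits in-order into left and right subtrees.
Root K: left subtree has 5 nodes {M, P, X, F, Q}, right has 1 {L}.
  Root Q: left subtree has 4 nodes {M, P, X, F}, right has 0 { }.
    Root F: left subtree has 3 nodes {M, P, X}, right has 0 { }.
      Root X: left subtree has 2 nodes {M, P}, right has 0 { }.
        Root M: left subtree has 0 nodes { }, right has 1 {P}.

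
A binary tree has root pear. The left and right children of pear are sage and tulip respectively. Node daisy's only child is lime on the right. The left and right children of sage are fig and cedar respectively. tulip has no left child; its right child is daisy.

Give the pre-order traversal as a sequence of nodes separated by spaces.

Pre-order visits the node, then its left subtree, then its right subtree.
Visit pear.
At pear: go left to sage.
  Visit sage.
  At sage: go left to fig.
    fig is a leaf — visit fig.
  At sage: go right to cedar.
    cedar is a leaf — visit cedar.
At pear: go right to tulip.
  Visit tulip.
  At tulip: no left child.
  At tulip: go right to daisy.
    Visit daisy.
    At daisy: no left child.
    At daisy: go right to lime.
      lime is a leaf — visit lime.

pear sage fig cedar tulip daisy lime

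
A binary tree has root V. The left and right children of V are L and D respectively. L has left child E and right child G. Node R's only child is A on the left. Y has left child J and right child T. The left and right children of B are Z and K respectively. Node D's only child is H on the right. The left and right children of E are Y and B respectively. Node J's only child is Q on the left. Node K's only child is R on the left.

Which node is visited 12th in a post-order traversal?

L

Post-order visits the left subtree, then the right subtree, then the node.
At V: go left to L.
  At L: go left to E.
    At E: go left to Y.
      At Y: go left to J.
        At J: go left to Q.
          Q is a leaf — visit Q.
        At J: no right child.
        Visit J.
      At Y: go right to T.
        T is a leaf — visit T.
      Visit Y.
    At E: go right to B.
      At B: go left to Z.
        Z is a leaf — visit Z.
      At B: go right to K.
        At K: go left to R.
          At R: go left to A.
            A is a leaf — visit A.
          At R: no right child.
          Visit R.
        At K: no right child.
        Visit K.
      Visit B.
    Visit E.
  At L: go right to G.
    G is a leaf — visit G.
  Visit L.
At V: go right to D.
  At D: no left child.
  At D: go right to H.
    H is a leaf — visit H.
  Visit D.
Visit V.
Full post-order sequence: Q, J, T, Y, Z, A, R, K, B, E, G, L, H, D, V.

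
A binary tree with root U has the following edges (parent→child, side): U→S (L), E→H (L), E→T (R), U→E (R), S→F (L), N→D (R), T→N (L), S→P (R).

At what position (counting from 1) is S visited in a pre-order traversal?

Pre-order visits the node, then its left subtree, then its right subtree.
Visit U.
At U: go left to S.
  Visit S.
  At S: go left to F.
    F is a leaf — visit F.
  At S: go right to P.
    P is a leaf — visit P.
At U: go right to E.
  Visit E.
  At E: go left to H.
    H is a leaf — visit H.
  At E: go right to T.
    Visit T.
    At T: go left to N.
      Visit N.
      At N: no left child.
      At N: go right to D.
        D is a leaf — visit D.
    At T: no right child.
Full pre-order sequence: U, S, F, P, E, H, T, N, D.

2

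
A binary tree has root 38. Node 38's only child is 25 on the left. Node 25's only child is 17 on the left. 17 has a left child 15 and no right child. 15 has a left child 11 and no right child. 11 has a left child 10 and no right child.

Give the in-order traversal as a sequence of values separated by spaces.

10 11 15 17 25 38

In-order visits the left subtree, then the node, then the right subtree.
At 38: go left to 25.
  At 25: go left to 17.
    At 17: go left to 15.
      At 15: go left to 11.
        At 11: go left to 10.
          10 is a leaf — visit 10.
        Visit 11.
        At 11: no right child.
      Visit 15.
      At 15: no right child.
    Visit 17.
    At 17: no right child.
  Visit 25.
  At 25: no right child.
Visit 38.
At 38: no right child.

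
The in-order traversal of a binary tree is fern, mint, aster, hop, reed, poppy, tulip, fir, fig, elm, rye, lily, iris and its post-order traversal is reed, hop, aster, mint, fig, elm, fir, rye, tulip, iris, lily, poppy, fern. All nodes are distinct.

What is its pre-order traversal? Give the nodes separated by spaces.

The last element of post-order is the root; it splits in-order into left and right subtrees.
Root fern: left subtree has 0 nodes { }, right has 12 {mint, aster, hop, reed, poppy, tulip, fir, fig, elm, rye, lily, iris}.
  Root poppy: left subtree has 4 nodes {mint, aster, hop, reed}, right has 7 {tulip, fir, fig, elm, rye, lily, iris}.
    Root mint: left subtree has 0 nodes { }, right has 3 {aster, hop, reed}.
      Root aster: left subtree has 0 nodes { }, right has 2 {hop, reed}.
        Root hop: left subtree has 0 nodes { }, right has 1 {reed}.
    Root lily: left subtree has 5 nodes {tulip, fir, fig, elm, rye}, right has 1 {iris}.
      Root tulip: left subtree has 0 nodes { }, right has 4 {fir, fig, elm, rye}.
        Root rye: left subtree has 3 nodes {fir, fig, elm}, right has 0 { }.
          Root fir: left subtree has 0 nodes { }, right has 2 {fig, elm}.
            Root elm: left subtree has 1 node {fig}, right has 0 { }.

fern poppy mint aster hop reed lily tulip rye fir elm fig iris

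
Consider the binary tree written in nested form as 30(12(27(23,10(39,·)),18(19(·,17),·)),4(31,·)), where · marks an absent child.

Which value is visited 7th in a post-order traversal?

Post-order visits the left subtree, then the right subtree, then the node.
At 30: go left to 12.
  At 12: go left to 27.
    At 27: go left to 23.
      23 is a leaf — visit 23.
    At 27: go right to 10.
      At 10: go left to 39.
        39 is a leaf — visit 39.
      At 10: no right child.
      Visit 10.
    Visit 27.
  At 12: go right to 18.
    At 18: go left to 19.
      At 19: no left child.
      At 19: go right to 17.
        17 is a leaf — visit 17.
      Visit 19.
    At 18: no right child.
    Visit 18.
  Visit 12.
At 30: go right to 4.
  At 4: go left to 31.
    31 is a leaf — visit 31.
  At 4: no right child.
  Visit 4.
Visit 30.
Full post-order sequence: 23, 39, 10, 27, 17, 19, 18, 12, 31, 4, 30.

18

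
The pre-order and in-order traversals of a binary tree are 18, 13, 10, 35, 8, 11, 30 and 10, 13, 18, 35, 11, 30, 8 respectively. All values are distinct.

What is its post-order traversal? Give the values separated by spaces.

10 13 30 11 8 35 18

The first element of pre-order is the root; it splits in-order into left and right subtrees.
Root 18: left subtree has 2 nodes {10, 13}, right has 4 {35, 11, 30, 8}.
  Root 13: left subtree has 1 node {10}, right has 0 { }.
  Root 35: left subtree has 0 nodes { }, right has 3 {11, 30, 8}.
    Root 8: left subtree has 2 nodes {11, 30}, right has 0 { }.
      Root 11: left subtree has 0 nodes { }, right has 1 {30}.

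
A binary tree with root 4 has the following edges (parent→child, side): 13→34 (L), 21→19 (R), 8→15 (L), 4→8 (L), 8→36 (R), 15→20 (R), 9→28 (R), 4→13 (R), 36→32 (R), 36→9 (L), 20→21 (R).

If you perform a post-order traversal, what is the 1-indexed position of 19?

Post-order visits the left subtree, then the right subtree, then the node.
At 4: go left to 8.
  At 8: go left to 15.
    At 15: no left child.
    At 15: go right to 20.
      At 20: no left child.
      At 20: go right to 21.
        At 21: no left child.
        At 21: go right to 19.
          19 is a leaf — visit 19.
        Visit 21.
      Visit 20.
    Visit 15.
  At 8: go right to 36.
    At 36: go left to 9.
      At 9: no left child.
      At 9: go right to 28.
        28 is a leaf — visit 28.
      Visit 9.
    At 36: go right to 32.
      32 is a leaf — visit 32.
    Visit 36.
  Visit 8.
At 4: go right to 13.
  At 13: go left to 34.
    34 is a leaf — visit 34.
  At 13: no right child.
  Visit 13.
Visit 4.
Full post-order sequence: 19, 21, 20, 15, 28, 9, 32, 36, 8, 34, 13, 4.

1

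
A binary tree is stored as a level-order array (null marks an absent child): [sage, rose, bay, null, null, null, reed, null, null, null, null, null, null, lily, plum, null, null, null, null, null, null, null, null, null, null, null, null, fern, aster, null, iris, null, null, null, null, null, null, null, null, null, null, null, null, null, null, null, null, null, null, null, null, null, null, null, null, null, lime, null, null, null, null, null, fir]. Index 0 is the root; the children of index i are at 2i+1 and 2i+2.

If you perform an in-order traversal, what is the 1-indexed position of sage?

In-order visits the left subtree, then the node, then the right subtree.
At sage: go left to rose.
  rose is a leaf — visit rose.
Visit sage.
At sage: go right to bay.
  At bay: no left child.
  Visit bay.
  At bay: go right to reed.
    At reed: go left to lily.
      At lily: go left to fern.
        At fern: no left child.
        Visit fern.
        At fern: go right to lime.
          lime is a leaf — visit lime.
      Visit lily.
      At lily: go right to aster.
        aster is a leaf — visit aster.
    Visit reed.
    At reed: go right to plum.
      At plum: no left child.
      Visit plum.
      At plum: go right to iris.
        At iris: no left child.
        Visit iris.
        At iris: go right to fir.
          fir is a leaf — visit fir.
Full in-order sequence: rose, sage, bay, fern, lime, lily, aster, reed, plum, iris, fir.

2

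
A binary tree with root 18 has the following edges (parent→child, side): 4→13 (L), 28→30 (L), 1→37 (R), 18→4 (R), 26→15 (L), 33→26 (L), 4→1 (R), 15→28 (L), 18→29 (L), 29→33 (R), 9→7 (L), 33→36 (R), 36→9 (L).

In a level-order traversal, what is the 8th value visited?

Level-order visits nodes level by level from the root, left to right within each level.
Level 0: 18
Level 1: 29, 4
Level 2: 33, 13, 1
Level 3: 26, 36, 37
Level 4: 15, 9
Level 5: 28, 7
Level 6: 30
Full level-order sequence: 18, 29, 4, 33, 13, 1, 26, 36, 37, 15, 9, 28, 7, 30.

36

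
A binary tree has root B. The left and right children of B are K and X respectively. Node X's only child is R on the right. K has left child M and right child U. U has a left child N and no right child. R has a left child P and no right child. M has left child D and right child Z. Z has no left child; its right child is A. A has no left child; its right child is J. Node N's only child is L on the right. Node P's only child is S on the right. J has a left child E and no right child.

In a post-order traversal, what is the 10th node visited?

K

Post-order visits the left subtree, then the right subtree, then the node.
At B: go left to K.
  At K: go left to M.
    At M: go left to D.
      D is a leaf — visit D.
    At M: go right to Z.
      At Z: no left child.
      At Z: go right to A.
        At A: no left child.
        At A: go right to J.
          At J: go left to E.
            E is a leaf — visit E.
          At J: no right child.
          Visit J.
        Visit A.
      Visit Z.
    Visit M.
  At K: go right to U.
    At U: go left to N.
      At N: no left child.
      At N: go right to L.
        L is a leaf — visit L.
      Visit N.
    At U: no right child.
    Visit U.
  Visit K.
At B: go right to X.
  At X: no left child.
  At X: go right to R.
    At R: go left to P.
      At P: no left child.
      At P: go right to S.
        S is a leaf — visit S.
      Visit P.
    At R: no right child.
    Visit R.
  Visit X.
Visit B.
Full post-order sequence: D, E, J, A, Z, M, L, N, U, K, S, P, R, X, B.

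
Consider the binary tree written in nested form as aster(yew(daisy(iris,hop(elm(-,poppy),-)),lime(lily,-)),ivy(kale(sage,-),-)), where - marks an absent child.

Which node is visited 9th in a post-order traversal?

Post-order visits the left subtree, then the right subtree, then the node.
At aster: go left to yew.
  At yew: go left to daisy.
    At daisy: go left to iris.
      iris is a leaf — visit iris.
    At daisy: go right to hop.
      At hop: go left to elm.
        At elm: no left child.
        At elm: go right to poppy.
          poppy is a leaf — visit poppy.
        Visit elm.
      At hop: no right child.
      Visit hop.
    Visit daisy.
  At yew: go right to lime.
    At lime: go left to lily.
      lily is a leaf — visit lily.
    At lime: no right child.
    Visit lime.
  Visit yew.
At aster: go right to ivy.
  At ivy: go left to kale.
    At kale: go left to sage.
      sage is a leaf — visit sage.
    At kale: no right child.
    Visit kale.
  At ivy: no right child.
  Visit ivy.
Visit aster.
Full post-order sequence: iris, poppy, elm, hop, daisy, lily, lime, yew, sage, kale, ivy, aster.

sage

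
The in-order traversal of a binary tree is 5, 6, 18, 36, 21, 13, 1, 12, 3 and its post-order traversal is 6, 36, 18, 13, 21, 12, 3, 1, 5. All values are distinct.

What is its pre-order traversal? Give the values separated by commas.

5, 1, 21, 18, 6, 36, 13, 3, 12

The last element of post-order is the root; it splits in-order into left and right subtrees.
Root 5: left subtree has 0 nodes { }, right has 8 {6, 18, 36, 21, 13, 1, 12, 3}.
  Root 1: left subtree has 5 nodes {6, 18, 36, 21, 13}, right has 2 {12, 3}.
    Root 21: left subtree has 3 nodes {6, 18, 36}, right has 1 {13}.
      Root 18: left subtree has 1 node {6}, right has 1 {36}.
    Root 3: left subtree has 1 node {12}, right has 0 { }.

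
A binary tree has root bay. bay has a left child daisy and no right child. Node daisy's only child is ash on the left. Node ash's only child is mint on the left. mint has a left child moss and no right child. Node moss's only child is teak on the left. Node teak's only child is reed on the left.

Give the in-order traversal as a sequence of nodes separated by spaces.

In-order visits the left subtree, then the node, then the right subtree.
At bay: go left to daisy.
  At daisy: go left to ash.
    At ash: go left to mint.
      At mint: go left to moss.
        At moss: go left to teak.
          At teak: go left to reed.
            reed is a leaf — visit reed.
          Visit teak.
          At teak: no right child.
        Visit moss.
        At moss: no right child.
      Visit mint.
      At mint: no right child.
    Visit ash.
    At ash: no right child.
  Visit daisy.
  At daisy: no right child.
Visit bay.
At bay: no right child.

reed teak moss mint ash daisy bay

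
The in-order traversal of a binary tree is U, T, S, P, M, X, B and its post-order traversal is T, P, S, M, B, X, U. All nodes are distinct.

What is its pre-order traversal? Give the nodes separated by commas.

U, X, M, S, T, P, B

The last element of post-order is the root; it splits in-order into left and right subtrees.
Root U: left subtree has 0 nodes { }, right has 6 {T, S, P, M, X, B}.
  Root X: left subtree has 4 nodes {T, S, P, M}, right has 1 {B}.
    Root M: left subtree has 3 nodes {T, S, P}, right has 0 { }.
      Root S: left subtree has 1 node {T}, right has 1 {P}.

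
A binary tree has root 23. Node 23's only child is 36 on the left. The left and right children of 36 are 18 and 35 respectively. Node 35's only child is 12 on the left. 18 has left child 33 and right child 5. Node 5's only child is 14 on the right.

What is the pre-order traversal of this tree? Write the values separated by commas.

Pre-order visits the node, then its left subtree, then its right subtree.
Visit 23.
At 23: go left to 36.
  Visit 36.
  At 36: go left to 18.
    Visit 18.
    At 18: go left to 33.
      33 is a leaf — visit 33.
    At 18: go right to 5.
      Visit 5.
      At 5: no left child.
      At 5: go right to 14.
        14 is a leaf — visit 14.
  At 36: go right to 35.
    Visit 35.
    At 35: go left to 12.
      12 is a leaf — visit 12.
    At 35: no right child.
At 23: no right child.

23, 36, 18, 33, 5, 14, 35, 12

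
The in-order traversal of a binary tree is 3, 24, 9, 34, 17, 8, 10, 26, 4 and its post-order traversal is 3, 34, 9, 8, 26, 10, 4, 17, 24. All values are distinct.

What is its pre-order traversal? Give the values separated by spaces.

24 3 17 9 34 4 10 8 26

The last element of post-order is the root; it splits in-order into left and right subtrees.
Root 24: left subtree has 1 node {3}, right has 7 {9, 34, 17, 8, 10, 26, 4}.
  Root 17: left subtree has 2 nodes {9, 34}, right has 4 {8, 10, 26, 4}.
    Root 9: left subtree has 0 nodes { }, right has 1 {34}.
    Root 4: left subtree has 3 nodes {8, 10, 26}, right has 0 { }.
      Root 10: left subtree has 1 node {8}, right has 1 {26}.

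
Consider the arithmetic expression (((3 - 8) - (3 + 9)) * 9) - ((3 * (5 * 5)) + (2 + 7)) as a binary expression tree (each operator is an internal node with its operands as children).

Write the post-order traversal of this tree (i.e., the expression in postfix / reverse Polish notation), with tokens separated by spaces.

Post-order on an expression tree gives postfix notation: for each operator, emit left operand, right operand, then the operator.

3 8 - 3 9 + - 9 * 3 5 5 * * 2 7 + + -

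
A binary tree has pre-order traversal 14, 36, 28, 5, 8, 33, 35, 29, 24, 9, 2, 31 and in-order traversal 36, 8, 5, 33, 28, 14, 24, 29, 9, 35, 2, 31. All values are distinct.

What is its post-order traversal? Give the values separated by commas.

8, 33, 5, 28, 36, 24, 9, 29, 31, 2, 35, 14

The first element of pre-order is the root; it splits in-order into left and right subtrees.
Root 14: left subtree has 5 nodes {36, 8, 5, 33, 28}, right has 6 {24, 29, 9, 35, 2, 31}.
  Root 36: left subtree has 0 nodes { }, right has 4 {8, 5, 33, 28}.
    Root 28: left subtree has 3 nodes {8, 5, 33}, right has 0 { }.
      Root 5: left subtree has 1 node {8}, right has 1 {33}.
  Root 35: left subtree has 3 nodes {24, 29, 9}, right has 2 {2, 31}.
    Root 29: left subtree has 1 node {24}, right has 1 {9}.
    Root 2: left subtree has 0 nodes { }, right has 1 {31}.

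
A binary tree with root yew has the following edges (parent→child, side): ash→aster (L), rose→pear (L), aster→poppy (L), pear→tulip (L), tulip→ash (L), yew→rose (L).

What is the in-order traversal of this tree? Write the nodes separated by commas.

poppy, aster, ash, tulip, pear, rose, yew

In-order visits the left subtree, then the node, then the right subtree.
At yew: go left to rose.
  At rose: go left to pear.
    At pear: go left to tulip.
      At tulip: go left to ash.
        At ash: go left to aster.
          At aster: go left to poppy.
            poppy is a leaf — visit poppy.
          Visit aster.
          At aster: no right child.
        Visit ash.
        At ash: no right child.
      Visit tulip.
      At tulip: no right child.
    Visit pear.
    At pear: no right child.
  Visit rose.
  At rose: no right child.
Visit yew.
At yew: no right child.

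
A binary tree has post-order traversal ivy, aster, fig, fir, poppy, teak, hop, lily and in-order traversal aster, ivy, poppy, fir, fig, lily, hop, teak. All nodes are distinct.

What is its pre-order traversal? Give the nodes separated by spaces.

lily poppy aster ivy fir fig hop teak

The last element of post-order is the root; it splits in-order into left and right subtrees.
Root lily: left subtree has 5 nodes {aster, ivy, poppy, fir, fig}, right has 2 {hop, teak}.
  Root poppy: left subtree has 2 nodes {aster, ivy}, right has 2 {fir, fig}.
    Root aster: left subtree has 0 nodes { }, right has 1 {ivy}.
    Root fir: left subtree has 0 nodes { }, right has 1 {fig}.
  Root hop: left subtree has 0 nodes { }, right has 1 {teak}.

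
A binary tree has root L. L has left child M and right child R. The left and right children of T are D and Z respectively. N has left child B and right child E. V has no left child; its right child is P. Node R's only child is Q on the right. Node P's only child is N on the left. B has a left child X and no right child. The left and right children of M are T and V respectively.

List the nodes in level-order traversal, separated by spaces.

L M R T V Q D Z P N B E X

Level-order visits nodes level by level from the root, left to right within each level.
Level 0: L
Level 1: M, R
Level 2: T, V, Q
Level 3: D, Z, P
Level 4: N
Level 5: B, E
Level 6: X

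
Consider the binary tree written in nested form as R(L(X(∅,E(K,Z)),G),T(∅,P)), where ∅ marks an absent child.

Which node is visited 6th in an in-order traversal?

G

In-order visits the left subtree, then the node, then the right subtree.
At R: go left to L.
  At L: go left to X.
    At X: no left child.
    Visit X.
    At X: go right to E.
      At E: go left to K.
        K is a leaf — visit K.
      Visit E.
      At E: go right to Z.
        Z is a leaf — visit Z.
  Visit L.
  At L: go right to G.
    G is a leaf — visit G.
Visit R.
At R: go right to T.
  At T: no left child.
  Visit T.
  At T: go right to P.
    P is a leaf — visit P.
Full in-order sequence: X, K, E, Z, L, G, R, T, P.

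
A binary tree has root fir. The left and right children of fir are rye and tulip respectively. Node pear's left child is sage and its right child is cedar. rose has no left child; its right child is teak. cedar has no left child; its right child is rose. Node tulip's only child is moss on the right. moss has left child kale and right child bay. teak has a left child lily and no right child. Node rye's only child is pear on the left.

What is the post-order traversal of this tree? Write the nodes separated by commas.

sage, lily, teak, rose, cedar, pear, rye, kale, bay, moss, tulip, fir

Post-order visits the left subtree, then the right subtree, then the node.
At fir: go left to rye.
  At rye: go left to pear.
    At pear: go left to sage.
      sage is a leaf — visit sage.
    At pear: go right to cedar.
      At cedar: no left child.
      At cedar: go right to rose.
        At rose: no left child.
        At rose: go right to teak.
          At teak: go left to lily.
            lily is a leaf — visit lily.
          At teak: no right child.
          Visit teak.
        Visit rose.
      Visit cedar.
    Visit pear.
  At rye: no right child.
  Visit rye.
At fir: go right to tulip.
  At tulip: no left child.
  At tulip: go right to moss.
    At moss: go left to kale.
      kale is a leaf — visit kale.
    At moss: go right to bay.
      bay is a leaf — visit bay.
    Visit moss.
  Visit tulip.
Visit fir.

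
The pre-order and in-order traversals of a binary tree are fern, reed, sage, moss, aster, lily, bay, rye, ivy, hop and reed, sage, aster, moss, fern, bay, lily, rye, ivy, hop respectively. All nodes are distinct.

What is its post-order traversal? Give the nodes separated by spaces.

aster moss sage reed bay hop ivy rye lily fern

The first element of pre-order is the root; it splits in-order into left and right subtrees.
Root fern: left subtree has 4 nodes {reed, sage, aster, moss}, right has 5 {bay, lily, rye, ivy, hop}.
  Root reed: left subtree has 0 nodes { }, right has 3 {sage, aster, moss}.
    Root sage: left subtree has 0 nodes { }, right has 2 {aster, moss}.
      Root moss: left subtree has 1 node {aster}, right has 0 { }.
  Root lily: left subtree has 1 node {bay}, right has 3 {rye, ivy, hop}.
    Root rye: left subtree has 0 nodes { }, right has 2 {ivy, hop}.
      Root ivy: left subtree has 0 nodes { }, right has 1 {hop}.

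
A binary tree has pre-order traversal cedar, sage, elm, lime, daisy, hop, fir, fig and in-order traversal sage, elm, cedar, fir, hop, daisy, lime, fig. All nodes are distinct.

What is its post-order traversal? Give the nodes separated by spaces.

elm sage fir hop daisy fig lime cedar

The first element of pre-order is the root; it splits in-order into left and right subtrees.
Root cedar: left subtree has 2 nodes {sage, elm}, right has 5 {fir, hop, daisy, lime, fig}.
  Root sage: left subtree has 0 nodes { }, right has 1 {elm}.
  Root lime: left subtree has 3 nodes {fir, hop, daisy}, right has 1 {fig}.
    Root daisy: left subtree has 2 nodes {fir, hop}, right has 0 { }.
      Root hop: left subtree has 1 node {fir}, right has 0 { }.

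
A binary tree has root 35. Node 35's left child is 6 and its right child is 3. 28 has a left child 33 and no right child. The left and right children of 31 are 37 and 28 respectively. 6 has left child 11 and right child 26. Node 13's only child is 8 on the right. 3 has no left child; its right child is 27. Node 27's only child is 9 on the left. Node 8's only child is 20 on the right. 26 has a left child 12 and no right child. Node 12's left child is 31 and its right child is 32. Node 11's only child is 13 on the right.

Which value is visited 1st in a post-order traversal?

Post-order visits the left subtree, then the right subtree, then the node.
At 35: go left to 6.
  At 6: go left to 11.
    At 11: no left child.
    At 11: go right to 13.
      At 13: no left child.
      At 13: go right to 8.
        At 8: no left child.
        At 8: go right to 20.
          20 is a leaf — visit 20.
        Visit 8.
      Visit 13.
    Visit 11.
  At 6: go right to 26.
    At 26: go left to 12.
      At 12: go left to 31.
        At 31: go left to 37.
          37 is a leaf — visit 37.
        At 31: go right to 28.
          At 28: go left to 33.
            33 is a leaf — visit 33.
          At 28: no right child.
          Visit 28.
        Visit 31.
      At 12: go right to 32.
        32 is a leaf — visit 32.
      Visit 12.
    At 26: no right child.
    Visit 26.
  Visit 6.
At 35: go right to 3.
  At 3: no left child.
  At 3: go right to 27.
    At 27: go left to 9.
      9 is a leaf — visit 9.
    At 27: no right child.
    Visit 27.
  Visit 3.
Visit 35.
Full post-order sequence: 20, 8, 13, 11, 37, 33, 28, 31, 32, 12, 26, 6, 9, 27, 3, 35.

20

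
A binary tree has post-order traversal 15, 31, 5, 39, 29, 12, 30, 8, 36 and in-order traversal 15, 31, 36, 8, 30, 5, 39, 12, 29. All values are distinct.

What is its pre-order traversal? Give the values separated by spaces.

36 31 15 8 30 12 39 5 29

The last element of post-order is the root; it splits in-order into left and right subtrees.
Root 36: left subtree has 2 nodes {15, 31}, right has 6 {8, 30, 5, 39, 12, 29}.
  Root 31: left subtree has 1 node {15}, right has 0 { }.
  Root 8: left subtree has 0 nodes { }, right has 5 {30, 5, 39, 12, 29}.
    Root 30: left subtree has 0 nodes { }, right has 4 {5, 39, 12, 29}.
      Root 12: left subtree has 2 nodes {5, 39}, right has 1 {29}.
        Root 39: left subtree has 1 node {5}, right has 0 { }.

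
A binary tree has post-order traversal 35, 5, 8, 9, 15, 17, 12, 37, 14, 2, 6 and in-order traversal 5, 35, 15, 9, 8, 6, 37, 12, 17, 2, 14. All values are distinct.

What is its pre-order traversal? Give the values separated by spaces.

The last element of post-order is the root; it splits in-order into left and right subtrees.
Root 6: left subtree has 5 nodes {5, 35, 15, 9, 8}, right has 5 {37, 12, 17, 2, 14}.
  Root 15: left subtree has 2 nodes {5, 35}, right has 2 {9, 8}.
    Root 5: left subtree has 0 nodes { }, right has 1 {35}.
    Root 9: left subtree has 0 nodes { }, right has 1 {8}.
  Root 2: left subtree has 3 nodes {37, 12, 17}, right has 1 {14}.
    Root 37: left subtree has 0 nodes { }, right has 2 {12, 17}.
      Root 12: left subtree has 0 nodes { }, right has 1 {17}.

6 15 5 35 9 8 2 37 12 17 14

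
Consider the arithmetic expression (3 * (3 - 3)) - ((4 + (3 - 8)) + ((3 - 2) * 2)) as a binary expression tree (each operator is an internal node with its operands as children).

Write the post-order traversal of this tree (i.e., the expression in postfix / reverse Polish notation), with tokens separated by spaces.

3 3 3 - * 4 3 8 - + 3 2 - 2 * + -

Post-order on an expression tree gives postfix notation: for each operator, emit left operand, right operand, then the operator.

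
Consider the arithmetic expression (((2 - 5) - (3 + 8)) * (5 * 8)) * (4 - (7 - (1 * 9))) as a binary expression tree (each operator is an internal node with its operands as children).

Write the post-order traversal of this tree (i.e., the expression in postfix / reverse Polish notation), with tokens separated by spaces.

2 5 - 3 8 + - 5 8 * * 4 7 1 9 * - - *

Post-order on an expression tree gives postfix notation: for each operator, emit left operand, right operand, then the operator.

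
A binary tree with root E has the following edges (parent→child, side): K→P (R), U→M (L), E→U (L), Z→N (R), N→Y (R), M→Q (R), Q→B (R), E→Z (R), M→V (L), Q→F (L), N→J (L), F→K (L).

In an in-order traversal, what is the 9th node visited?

E

In-order visits the left subtree, then the node, then the right subtree.
At E: go left to U.
  At U: go left to M.
    At M: go left to V.
      V is a leaf — visit V.
    Visit M.
    At M: go right to Q.
      At Q: go left to F.
        At F: go left to K.
          At K: no left child.
          Visit K.
          At K: go right to P.
            P is a leaf — visit P.
        Visit F.
        At F: no right child.
      Visit Q.
      At Q: go right to B.
        B is a leaf — visit B.
  Visit U.
  At U: no right child.
Visit E.
At E: go right to Z.
  At Z: no left child.
  Visit Z.
  At Z: go right to N.
    At N: go left to J.
      J is a leaf — visit J.
    Visit N.
    At N: go right to Y.
      Y is a leaf — visit Y.
Full in-order sequence: V, M, K, P, F, Q, B, U, E, Z, J, N, Y.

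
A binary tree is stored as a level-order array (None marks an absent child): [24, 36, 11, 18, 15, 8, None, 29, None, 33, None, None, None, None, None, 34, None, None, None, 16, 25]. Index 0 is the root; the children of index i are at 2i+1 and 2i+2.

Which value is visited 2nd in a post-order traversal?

Post-order visits the left subtree, then the right subtree, then the node.
At 24: go left to 36.
  At 36: go left to 18.
    At 18: go left to 29.
      At 29: go left to 34.
        34 is a leaf — visit 34.
      At 29: no right child.
      Visit 29.
    At 18: no right child.
    Visit 18.
  At 36: go right to 15.
    At 15: go left to 33.
      At 33: go left to 16.
        16 is a leaf — visit 16.
      At 33: go right to 25.
        25 is a leaf — visit 25.
      Visit 33.
    At 15: no right child.
    Visit 15.
  Visit 36.
At 24: go right to 11.
  At 11: go left to 8.
    8 is a leaf — visit 8.
  At 11: no right child.
  Visit 11.
Visit 24.
Full post-order sequence: 34, 29, 18, 16, 25, 33, 15, 36, 8, 11, 24.

29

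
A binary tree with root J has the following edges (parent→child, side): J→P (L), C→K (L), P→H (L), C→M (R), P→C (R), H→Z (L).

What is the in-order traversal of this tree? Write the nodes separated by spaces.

In-order visits the left subtree, then the node, then the right subtree.
At J: go left to P.
  At P: go left to H.
    At H: go left to Z.
      Z is a leaf — visit Z.
    Visit H.
    At H: no right child.
  Visit P.
  At P: go right to C.
    At C: go left to K.
      K is a leaf — visit K.
    Visit C.
    At C: go right to M.
      M is a leaf — visit M.
Visit J.
At J: no right child.

Z H P K C M J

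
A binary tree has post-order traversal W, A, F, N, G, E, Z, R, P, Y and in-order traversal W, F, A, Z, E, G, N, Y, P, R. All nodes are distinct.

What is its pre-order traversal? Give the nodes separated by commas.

The last element of post-order is the root; it splits in-order into left and right subtrees.
Root Y: left subtree has 7 nodes {W, F, A, Z, E, G, N}, right has 2 {P, R}.
  Root Z: left subtree has 3 nodes {W, F, A}, right has 3 {E, G, N}.
    Root F: left subtree has 1 node {W}, right has 1 {A}.
    Root E: left subtree has 0 nodes { }, right has 2 {G, N}.
      Root G: left subtree has 0 nodes { }, right has 1 {N}.
  Root P: left subtree has 0 nodes { }, right has 1 {R}.

Y, Z, F, W, A, E, G, N, P, R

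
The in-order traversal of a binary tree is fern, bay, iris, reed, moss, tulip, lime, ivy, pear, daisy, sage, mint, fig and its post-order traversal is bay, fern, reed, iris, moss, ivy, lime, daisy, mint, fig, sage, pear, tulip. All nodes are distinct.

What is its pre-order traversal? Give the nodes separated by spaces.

The last element of post-order is the root; it splits in-order into left and right subtrees.
Root tulip: left subtree has 5 nodes {fern, bay, iris, reed, moss}, right has 7 {lime, ivy, pear, daisy, sage, mint, fig}.
  Root moss: left subtree has 4 nodes {fern, bay, iris, reed}, right has 0 { }.
    Root iris: left subtree has 2 nodes {fern, bay}, right has 1 {reed}.
      Root fern: left subtree has 0 nodes { }, right has 1 {bay}.
  Root pear: left subtree has 2 nodes {lime, ivy}, right has 4 {daisy, sage, mint, fig}.
    Root lime: left subtree has 0 nodes { }, right has 1 {ivy}.
    Root sage: left subtree has 1 node {daisy}, right has 2 {mint, fig}.
      Root fig: left subtree has 1 node {mint}, right has 0 { }.

tulip moss iris fern bay reed pear lime ivy sage daisy fig mint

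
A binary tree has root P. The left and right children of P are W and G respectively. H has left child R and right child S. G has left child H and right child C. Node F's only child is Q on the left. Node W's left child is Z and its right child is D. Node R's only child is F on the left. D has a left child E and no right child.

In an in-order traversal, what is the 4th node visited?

In-order visits the left subtree, then the node, then the right subtree.
At P: go left to W.
  At W: go left to Z.
    Z is a leaf — visit Z.
  Visit W.
  At W: go right to D.
    At D: go left to E.
      E is a leaf — visit E.
    Visit D.
    At D: no right child.
Visit P.
At P: go right to G.
  At G: go left to H.
    At H: go left to R.
      At R: go left to F.
        At F: go left to Q.
          Q is a leaf — visit Q.
        Visit F.
        At F: no right child.
      Visit R.
      At R: no right child.
    Visit H.
    At H: go right to S.
      S is a leaf — visit S.
  Visit G.
  At G: go right to C.
    C is a leaf — visit C.
Full in-order sequence: Z, W, E, D, P, Q, F, R, H, S, G, C.

D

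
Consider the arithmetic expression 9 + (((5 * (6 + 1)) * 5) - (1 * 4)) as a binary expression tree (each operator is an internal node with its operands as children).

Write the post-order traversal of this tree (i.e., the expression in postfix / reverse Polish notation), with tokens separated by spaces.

9 5 6 1 + * 5 * 1 4 * - +

Post-order on an expression tree gives postfix notation: for each operator, emit left operand, right operand, then the operator.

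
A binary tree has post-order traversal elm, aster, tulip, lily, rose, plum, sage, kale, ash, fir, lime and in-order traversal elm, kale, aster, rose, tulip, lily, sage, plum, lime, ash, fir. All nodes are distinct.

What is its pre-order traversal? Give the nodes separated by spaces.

lime kale elm sage rose aster lily tulip plum fir ash

The last element of post-order is the root; it splits in-order into left and right subtrees.
Root lime: left subtree has 8 nodes {elm, kale, aster, rose, tulip, lily, sage, plum}, right has 2 {ash, fir}.
  Root kale: left subtree has 1 node {elm}, right has 6 {aster, rose, tulip, lily, sage, plum}.
    Root sage: left subtree has 4 nodes {aster, rose, tulip, lily}, right has 1 {plum}.
      Root rose: left subtree has 1 node {aster}, right has 2 {tulip, lily}.
        Root lily: left subtree has 1 node {tulip}, right has 0 { }.
  Root fir: left subtree has 1 node {ash}, right has 0 { }.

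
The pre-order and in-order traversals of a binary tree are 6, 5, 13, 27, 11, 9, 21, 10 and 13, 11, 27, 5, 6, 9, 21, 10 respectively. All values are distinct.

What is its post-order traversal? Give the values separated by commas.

11, 27, 13, 5, 10, 21, 9, 6

The first element of pre-order is the root; it splits in-order into left and right subtrees.
Root 6: left subtree has 4 nodes {13, 11, 27, 5}, right has 3 {9, 21, 10}.
  Root 5: left subtree has 3 nodes {13, 11, 27}, right has 0 { }.
    Root 13: left subtree has 0 nodes { }, right has 2 {11, 27}.
      Root 27: left subtree has 1 node {11}, right has 0 { }.
  Root 9: left subtree has 0 nodes { }, right has 2 {21, 10}.
    Root 21: left subtree has 0 nodes { }, right has 1 {10}.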